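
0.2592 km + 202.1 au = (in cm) 3.023e+15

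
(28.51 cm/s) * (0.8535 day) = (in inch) 8.277e+05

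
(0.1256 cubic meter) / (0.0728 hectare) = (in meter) 0.0001725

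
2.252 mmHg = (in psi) 0.04355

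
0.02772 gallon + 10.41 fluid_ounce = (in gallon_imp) 0.0908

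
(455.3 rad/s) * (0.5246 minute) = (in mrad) 1.433e+07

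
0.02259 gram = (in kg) 2.259e-05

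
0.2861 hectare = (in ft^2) 3.08e+04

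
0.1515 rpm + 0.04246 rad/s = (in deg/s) 3.342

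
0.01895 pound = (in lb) 0.01895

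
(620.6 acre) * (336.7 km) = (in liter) 8.456e+14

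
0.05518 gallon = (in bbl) 0.001314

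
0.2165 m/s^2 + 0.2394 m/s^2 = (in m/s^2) 0.4559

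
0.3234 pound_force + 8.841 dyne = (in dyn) 1.439e+05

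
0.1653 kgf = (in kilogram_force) 0.1653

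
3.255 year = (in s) 1.026e+08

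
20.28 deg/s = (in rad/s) 0.354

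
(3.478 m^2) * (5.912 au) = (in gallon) 8.126e+14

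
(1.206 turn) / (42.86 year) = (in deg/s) 3.212e-07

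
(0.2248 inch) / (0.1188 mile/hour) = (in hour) 2.987e-05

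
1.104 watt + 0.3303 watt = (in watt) 1.434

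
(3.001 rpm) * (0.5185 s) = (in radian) 0.1629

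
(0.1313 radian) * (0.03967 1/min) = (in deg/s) 0.004974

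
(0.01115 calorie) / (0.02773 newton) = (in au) 1.125e-11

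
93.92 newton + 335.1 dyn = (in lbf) 21.11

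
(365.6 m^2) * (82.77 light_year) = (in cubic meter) 2.863e+20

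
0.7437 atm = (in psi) 10.93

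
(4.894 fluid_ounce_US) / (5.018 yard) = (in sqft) 0.0003395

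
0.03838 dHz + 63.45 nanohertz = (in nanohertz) 3.838e+06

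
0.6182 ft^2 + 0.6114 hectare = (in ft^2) 6.581e+04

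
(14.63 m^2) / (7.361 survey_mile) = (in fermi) 1.235e+12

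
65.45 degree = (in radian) 1.142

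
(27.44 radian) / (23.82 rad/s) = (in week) 1.905e-06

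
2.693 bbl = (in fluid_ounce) 1.448e+04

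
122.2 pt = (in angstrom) 4.311e+08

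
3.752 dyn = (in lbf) 8.435e-06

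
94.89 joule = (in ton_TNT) 2.268e-08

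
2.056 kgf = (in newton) 20.16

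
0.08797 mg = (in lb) 1.939e-07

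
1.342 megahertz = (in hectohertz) 1.342e+04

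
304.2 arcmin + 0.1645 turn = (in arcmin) 3857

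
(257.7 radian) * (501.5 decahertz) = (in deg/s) 7.405e+07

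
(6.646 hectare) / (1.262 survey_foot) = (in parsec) 5.599e-12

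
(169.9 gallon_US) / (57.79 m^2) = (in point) 31.55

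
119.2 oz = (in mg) 3.379e+06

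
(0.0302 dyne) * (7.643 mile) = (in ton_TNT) 8.878e-13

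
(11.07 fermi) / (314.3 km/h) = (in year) 4.021e-24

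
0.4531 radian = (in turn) 0.07211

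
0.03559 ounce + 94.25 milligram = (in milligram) 1103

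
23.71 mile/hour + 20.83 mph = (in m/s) 19.91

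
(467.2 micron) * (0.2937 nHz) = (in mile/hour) 3.069e-13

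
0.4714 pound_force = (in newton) 2.097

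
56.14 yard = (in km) 0.05133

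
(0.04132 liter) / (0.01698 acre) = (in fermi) 6.013e+08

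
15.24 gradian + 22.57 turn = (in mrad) 1.421e+05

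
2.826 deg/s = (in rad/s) 0.04932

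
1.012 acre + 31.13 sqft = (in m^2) 4098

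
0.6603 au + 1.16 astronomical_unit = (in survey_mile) 1.692e+08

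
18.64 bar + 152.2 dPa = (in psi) 270.4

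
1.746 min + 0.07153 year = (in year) 0.07153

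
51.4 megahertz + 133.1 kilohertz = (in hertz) 5.153e+07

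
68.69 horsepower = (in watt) 5.122e+04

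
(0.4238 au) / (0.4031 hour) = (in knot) 8.492e+07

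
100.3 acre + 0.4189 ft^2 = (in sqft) 4.369e+06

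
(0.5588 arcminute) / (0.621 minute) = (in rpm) 4.166e-05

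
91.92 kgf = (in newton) 901.4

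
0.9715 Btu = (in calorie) 245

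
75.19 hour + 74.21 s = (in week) 0.4477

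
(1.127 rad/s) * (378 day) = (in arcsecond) 7.592e+12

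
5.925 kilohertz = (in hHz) 59.25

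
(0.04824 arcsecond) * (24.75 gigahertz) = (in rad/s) 5788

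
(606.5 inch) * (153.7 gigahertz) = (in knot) 4.603e+12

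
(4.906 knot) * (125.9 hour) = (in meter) 1.144e+06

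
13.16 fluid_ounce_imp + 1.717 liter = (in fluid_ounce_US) 70.7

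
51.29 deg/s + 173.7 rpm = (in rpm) 182.2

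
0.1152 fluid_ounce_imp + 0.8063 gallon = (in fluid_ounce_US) 103.3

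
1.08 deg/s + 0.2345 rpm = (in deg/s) 2.487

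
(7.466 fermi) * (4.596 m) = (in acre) 8.479e-18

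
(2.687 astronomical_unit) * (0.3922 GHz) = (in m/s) 1.577e+20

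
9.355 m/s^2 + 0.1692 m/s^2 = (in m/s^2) 9.524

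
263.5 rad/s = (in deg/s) 1.51e+04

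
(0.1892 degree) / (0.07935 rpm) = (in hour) 0.0001104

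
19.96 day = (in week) 2.851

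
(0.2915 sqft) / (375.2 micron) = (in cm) 7218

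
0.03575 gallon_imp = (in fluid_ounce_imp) 5.72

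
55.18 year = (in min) 2.9e+07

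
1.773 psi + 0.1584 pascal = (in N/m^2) 1.222e+04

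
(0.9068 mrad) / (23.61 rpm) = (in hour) 1.019e-07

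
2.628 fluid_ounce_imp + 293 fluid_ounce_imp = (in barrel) 0.05283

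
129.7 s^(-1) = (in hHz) 1.297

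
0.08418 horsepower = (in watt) 62.77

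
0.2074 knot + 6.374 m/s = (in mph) 14.5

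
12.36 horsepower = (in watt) 9217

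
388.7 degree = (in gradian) 431.9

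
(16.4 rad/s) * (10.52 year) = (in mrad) 5.441e+12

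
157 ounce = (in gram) 4451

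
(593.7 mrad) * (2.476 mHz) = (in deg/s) 0.08422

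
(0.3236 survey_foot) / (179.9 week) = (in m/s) 9.065e-10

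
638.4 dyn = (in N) 0.006384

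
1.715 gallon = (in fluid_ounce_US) 219.5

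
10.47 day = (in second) 9.046e+05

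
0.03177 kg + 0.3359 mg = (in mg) 3.177e+04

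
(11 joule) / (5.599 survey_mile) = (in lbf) 0.0002744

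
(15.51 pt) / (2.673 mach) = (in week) 9.94e-12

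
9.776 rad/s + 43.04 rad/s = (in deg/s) 3026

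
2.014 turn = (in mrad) 1.265e+04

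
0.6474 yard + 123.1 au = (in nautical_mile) 9.944e+09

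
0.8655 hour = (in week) 0.005152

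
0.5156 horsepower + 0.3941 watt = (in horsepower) 0.5161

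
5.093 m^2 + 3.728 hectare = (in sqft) 4.013e+05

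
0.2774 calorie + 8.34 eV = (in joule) 1.161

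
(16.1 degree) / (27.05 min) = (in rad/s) 0.0001731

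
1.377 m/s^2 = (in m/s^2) 1.377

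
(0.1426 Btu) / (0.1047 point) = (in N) 4.073e+06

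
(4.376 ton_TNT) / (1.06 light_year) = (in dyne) 0.1826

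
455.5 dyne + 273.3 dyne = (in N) 0.007288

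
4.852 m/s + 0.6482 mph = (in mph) 11.5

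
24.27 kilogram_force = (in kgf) 24.27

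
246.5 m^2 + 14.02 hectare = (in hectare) 14.04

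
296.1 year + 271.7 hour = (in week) 1.544e+04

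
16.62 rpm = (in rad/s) 1.74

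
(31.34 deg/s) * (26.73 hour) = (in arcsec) 1.086e+10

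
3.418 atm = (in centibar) 346.3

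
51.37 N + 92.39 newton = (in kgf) 14.66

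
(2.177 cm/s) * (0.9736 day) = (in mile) 1.138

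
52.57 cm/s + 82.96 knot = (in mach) 0.1269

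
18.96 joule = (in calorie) 4.532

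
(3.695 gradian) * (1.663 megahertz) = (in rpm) 9.217e+05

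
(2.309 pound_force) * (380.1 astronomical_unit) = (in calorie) 1.396e+14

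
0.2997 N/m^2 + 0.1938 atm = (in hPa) 196.4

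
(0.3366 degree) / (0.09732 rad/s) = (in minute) 0.001006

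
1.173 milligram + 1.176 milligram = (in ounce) 8.286e-05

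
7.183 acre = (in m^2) 2.907e+04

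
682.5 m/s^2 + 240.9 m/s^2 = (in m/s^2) 923.4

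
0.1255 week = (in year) 0.002407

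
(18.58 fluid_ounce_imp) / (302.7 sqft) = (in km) 1.877e-08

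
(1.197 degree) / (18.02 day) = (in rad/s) 1.342e-08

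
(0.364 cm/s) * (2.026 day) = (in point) 1.806e+06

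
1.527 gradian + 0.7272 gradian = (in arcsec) 7304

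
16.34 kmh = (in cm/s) 453.9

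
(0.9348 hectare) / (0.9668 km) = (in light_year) 1.022e-15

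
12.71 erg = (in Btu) 1.205e-09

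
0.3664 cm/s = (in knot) 0.007122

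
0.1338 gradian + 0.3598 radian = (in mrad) 361.9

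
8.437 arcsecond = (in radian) 4.09e-05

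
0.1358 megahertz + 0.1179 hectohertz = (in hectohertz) 1358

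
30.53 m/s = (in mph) 68.29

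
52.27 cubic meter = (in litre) 5.227e+04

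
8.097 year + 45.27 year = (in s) 1.683e+09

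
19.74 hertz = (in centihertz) 1974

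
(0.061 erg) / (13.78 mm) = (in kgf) 4.514e-08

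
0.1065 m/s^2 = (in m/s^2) 0.1065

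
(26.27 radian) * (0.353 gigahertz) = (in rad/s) 9.273e+09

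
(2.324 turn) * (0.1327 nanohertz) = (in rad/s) 1.938e-09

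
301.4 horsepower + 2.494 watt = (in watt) 2.248e+05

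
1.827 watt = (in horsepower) 0.00245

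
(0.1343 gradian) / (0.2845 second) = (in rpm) 0.07081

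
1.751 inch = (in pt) 126.1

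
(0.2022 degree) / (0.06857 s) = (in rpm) 0.4915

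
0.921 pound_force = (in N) 4.097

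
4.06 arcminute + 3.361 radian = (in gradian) 214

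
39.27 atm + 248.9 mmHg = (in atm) 39.6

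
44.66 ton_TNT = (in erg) 1.869e+18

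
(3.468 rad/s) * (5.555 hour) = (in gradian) 4.415e+06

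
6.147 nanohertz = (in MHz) 6.147e-15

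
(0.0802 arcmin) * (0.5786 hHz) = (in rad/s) 0.00135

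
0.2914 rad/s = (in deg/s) 16.7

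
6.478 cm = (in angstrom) 6.478e+08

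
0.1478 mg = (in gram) 0.0001478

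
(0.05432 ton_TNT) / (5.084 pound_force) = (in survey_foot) 3.297e+07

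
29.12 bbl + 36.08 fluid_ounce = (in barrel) 29.13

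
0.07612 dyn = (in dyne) 0.07612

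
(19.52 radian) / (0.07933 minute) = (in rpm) 39.16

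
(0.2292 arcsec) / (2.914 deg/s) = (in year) 6.928e-13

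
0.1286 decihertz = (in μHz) 1.286e+04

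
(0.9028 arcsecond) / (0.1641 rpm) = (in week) 4.211e-10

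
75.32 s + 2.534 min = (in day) 0.002631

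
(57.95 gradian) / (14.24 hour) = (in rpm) 0.0001696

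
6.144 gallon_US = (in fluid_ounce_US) 786.4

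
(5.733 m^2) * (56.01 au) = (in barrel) 3.021e+14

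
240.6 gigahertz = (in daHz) 2.406e+10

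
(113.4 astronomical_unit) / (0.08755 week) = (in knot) 6.228e+08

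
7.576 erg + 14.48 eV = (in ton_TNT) 1.811e-16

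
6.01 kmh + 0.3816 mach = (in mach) 0.3865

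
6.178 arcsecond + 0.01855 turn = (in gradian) 7.422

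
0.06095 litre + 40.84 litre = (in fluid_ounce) 1383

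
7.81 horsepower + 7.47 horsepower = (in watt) 1.139e+04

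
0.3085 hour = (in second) 1111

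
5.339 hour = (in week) 0.03178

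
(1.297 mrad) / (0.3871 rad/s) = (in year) 1.062e-10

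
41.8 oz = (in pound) 2.612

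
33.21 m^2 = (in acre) 0.008206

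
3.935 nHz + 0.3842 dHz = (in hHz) 0.0003842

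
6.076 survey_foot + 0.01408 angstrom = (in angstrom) 1.852e+10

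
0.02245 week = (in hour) 3.772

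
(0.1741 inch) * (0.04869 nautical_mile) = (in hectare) 3.988e-05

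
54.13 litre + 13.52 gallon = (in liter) 105.3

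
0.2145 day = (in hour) 5.148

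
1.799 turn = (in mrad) 1.13e+04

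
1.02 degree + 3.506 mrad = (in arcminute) 73.25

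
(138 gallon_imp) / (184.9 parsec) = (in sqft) 1.184e-18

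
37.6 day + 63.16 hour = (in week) 5.747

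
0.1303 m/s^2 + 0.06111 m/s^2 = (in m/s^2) 0.1914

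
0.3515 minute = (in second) 21.09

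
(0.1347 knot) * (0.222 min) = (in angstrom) 9.23e+09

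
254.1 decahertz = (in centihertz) 2.541e+05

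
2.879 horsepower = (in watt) 2147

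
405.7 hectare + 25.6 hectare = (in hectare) 431.3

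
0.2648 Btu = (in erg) 2.794e+09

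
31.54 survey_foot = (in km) 0.009613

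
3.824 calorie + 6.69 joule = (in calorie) 5.423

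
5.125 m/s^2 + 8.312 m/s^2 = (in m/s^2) 13.44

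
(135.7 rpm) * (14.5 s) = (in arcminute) 7.084e+05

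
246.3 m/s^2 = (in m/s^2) 246.3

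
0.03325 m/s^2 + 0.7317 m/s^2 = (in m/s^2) 0.765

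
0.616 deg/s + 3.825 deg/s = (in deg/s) 4.441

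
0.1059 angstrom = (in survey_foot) 3.474e-11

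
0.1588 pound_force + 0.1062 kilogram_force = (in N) 1.748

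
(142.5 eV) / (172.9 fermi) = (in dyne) 13.2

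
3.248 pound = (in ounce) 51.97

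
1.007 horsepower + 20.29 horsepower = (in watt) 1.588e+04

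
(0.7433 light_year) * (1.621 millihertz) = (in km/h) 4.104e+13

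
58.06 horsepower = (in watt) 4.33e+04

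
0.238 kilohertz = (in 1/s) 238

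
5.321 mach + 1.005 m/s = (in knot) 3524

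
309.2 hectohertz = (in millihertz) 3.092e+07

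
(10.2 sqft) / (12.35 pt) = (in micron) 2.175e+08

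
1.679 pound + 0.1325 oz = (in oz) 27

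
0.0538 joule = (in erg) 5.38e+05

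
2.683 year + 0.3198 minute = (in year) 2.683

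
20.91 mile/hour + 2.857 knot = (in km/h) 38.94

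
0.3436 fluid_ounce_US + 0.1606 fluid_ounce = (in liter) 0.01491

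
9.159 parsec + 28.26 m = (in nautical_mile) 1.526e+14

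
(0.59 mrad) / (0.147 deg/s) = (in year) 7.292e-09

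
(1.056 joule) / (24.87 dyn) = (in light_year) 4.488e-13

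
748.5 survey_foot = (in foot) 748.5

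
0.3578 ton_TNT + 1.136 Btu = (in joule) 1.497e+09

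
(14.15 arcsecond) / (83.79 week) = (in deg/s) 7.756e-11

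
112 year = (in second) 3.532e+09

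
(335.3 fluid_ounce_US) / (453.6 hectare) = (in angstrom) 21.86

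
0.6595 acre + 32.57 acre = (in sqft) 1.447e+06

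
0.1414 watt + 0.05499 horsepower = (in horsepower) 0.05518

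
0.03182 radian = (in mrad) 31.82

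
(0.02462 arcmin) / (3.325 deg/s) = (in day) 1.428e-09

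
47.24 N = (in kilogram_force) 4.817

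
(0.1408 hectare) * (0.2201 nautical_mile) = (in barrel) 3.61e+06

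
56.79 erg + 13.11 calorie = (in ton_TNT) 1.311e-08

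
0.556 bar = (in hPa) 556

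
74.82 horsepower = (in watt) 5.579e+04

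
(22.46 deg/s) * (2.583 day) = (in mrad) 8.748e+07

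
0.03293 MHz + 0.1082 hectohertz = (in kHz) 32.94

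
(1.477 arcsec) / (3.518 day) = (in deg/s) 1.35e-09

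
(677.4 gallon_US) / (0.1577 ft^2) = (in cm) 1.75e+04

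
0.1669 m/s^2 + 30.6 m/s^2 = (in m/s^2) 30.77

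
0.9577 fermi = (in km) 9.577e-19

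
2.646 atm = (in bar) 2.681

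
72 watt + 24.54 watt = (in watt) 96.54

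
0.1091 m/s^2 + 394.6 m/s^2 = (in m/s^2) 394.7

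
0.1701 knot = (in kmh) 0.315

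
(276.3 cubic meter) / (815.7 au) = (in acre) 5.595e-16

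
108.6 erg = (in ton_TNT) 2.596e-15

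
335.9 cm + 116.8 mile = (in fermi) 1.88e+20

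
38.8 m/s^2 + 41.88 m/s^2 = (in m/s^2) 80.68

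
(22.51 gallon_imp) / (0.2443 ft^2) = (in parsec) 1.461e-16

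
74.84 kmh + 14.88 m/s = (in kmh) 128.4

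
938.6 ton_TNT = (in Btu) 3.722e+09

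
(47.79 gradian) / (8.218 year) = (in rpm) 2.766e-08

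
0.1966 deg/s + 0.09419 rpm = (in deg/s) 0.7617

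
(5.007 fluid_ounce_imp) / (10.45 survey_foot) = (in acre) 1.104e-08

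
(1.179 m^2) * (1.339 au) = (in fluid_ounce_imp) 8.312e+15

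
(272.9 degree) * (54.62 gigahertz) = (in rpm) 2.484e+12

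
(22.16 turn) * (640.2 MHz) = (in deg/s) 5.107e+12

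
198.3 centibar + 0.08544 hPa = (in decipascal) 1.983e+06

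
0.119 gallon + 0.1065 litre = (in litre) 0.557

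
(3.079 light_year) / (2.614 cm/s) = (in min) 1.857e+16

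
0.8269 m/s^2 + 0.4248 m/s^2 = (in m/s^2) 1.252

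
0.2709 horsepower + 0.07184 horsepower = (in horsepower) 0.3427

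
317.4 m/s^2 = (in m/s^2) 317.4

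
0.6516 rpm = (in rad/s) 0.06824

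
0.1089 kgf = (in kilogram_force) 0.1089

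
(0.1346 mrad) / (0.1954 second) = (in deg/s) 0.03947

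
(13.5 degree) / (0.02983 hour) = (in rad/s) 0.002194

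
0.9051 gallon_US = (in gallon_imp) 0.7537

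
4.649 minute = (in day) 0.003228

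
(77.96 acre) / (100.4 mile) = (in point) 5535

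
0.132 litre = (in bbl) 0.0008303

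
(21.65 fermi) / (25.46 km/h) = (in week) 5.062e-21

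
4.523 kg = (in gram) 4523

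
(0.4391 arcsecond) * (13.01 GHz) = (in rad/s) 2.77e+04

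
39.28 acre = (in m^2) 1.59e+05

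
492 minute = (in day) 0.3417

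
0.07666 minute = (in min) 0.07666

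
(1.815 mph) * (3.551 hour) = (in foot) 3.403e+04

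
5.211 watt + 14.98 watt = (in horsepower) 0.02708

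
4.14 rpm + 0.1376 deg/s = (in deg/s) 24.98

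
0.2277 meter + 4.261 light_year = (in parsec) 1.306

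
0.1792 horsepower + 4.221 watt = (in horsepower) 0.1849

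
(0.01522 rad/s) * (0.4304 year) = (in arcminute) 7.102e+08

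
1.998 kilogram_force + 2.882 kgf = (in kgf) 4.88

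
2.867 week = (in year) 0.05498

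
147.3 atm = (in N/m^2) 1.493e+07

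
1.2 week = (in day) 8.4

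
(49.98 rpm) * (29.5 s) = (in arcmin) 5.308e+05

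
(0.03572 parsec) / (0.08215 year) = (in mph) 9.517e+08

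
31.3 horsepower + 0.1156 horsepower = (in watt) 2.343e+04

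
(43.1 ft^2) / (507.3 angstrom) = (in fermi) 7.893e+22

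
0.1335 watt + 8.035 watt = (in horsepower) 0.01095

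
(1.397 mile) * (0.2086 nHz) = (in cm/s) 4.69e-05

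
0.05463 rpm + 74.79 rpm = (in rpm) 74.84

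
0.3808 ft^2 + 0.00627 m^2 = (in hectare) 4.165e-06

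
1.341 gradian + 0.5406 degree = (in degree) 1.748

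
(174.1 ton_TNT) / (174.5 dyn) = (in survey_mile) 2.594e+11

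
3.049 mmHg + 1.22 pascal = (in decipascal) 4077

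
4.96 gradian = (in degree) 4.464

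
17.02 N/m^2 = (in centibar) 0.01702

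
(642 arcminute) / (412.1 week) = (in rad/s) 7.493e-10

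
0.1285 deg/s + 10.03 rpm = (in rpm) 10.05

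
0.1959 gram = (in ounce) 0.00691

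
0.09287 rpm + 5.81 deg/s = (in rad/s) 0.1111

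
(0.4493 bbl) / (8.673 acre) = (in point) 0.005769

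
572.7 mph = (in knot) 497.7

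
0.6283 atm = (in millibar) 636.6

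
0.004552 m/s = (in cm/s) 0.4552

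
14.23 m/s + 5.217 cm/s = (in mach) 0.04194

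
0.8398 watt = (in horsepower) 0.001126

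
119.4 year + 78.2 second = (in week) 6226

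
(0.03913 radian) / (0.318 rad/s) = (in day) 1.424e-06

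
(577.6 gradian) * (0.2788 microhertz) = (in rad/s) 2.53e-06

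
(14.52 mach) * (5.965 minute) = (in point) 5.016e+09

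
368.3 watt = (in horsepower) 0.4939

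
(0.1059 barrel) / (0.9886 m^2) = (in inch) 0.6705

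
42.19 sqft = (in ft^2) 42.19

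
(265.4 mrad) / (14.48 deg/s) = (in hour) 0.0002917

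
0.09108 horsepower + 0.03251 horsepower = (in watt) 92.16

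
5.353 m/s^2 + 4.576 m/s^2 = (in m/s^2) 9.929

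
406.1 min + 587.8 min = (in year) 0.001891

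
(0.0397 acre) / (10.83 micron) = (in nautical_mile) 8010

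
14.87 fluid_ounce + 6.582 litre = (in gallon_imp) 1.545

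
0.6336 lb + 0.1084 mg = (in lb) 0.6336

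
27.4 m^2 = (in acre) 0.006771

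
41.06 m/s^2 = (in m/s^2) 41.06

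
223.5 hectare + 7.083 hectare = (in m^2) 2.306e+06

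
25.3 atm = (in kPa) 2564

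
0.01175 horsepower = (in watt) 8.762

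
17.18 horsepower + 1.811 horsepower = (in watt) 1.416e+04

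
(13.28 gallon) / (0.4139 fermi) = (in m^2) 1.215e+14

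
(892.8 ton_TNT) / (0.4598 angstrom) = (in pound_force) 1.826e+22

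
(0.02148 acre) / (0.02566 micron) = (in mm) 3.388e+12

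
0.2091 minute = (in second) 12.55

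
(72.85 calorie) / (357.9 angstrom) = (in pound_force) 1.915e+09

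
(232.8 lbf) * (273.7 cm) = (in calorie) 677.4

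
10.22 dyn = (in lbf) 2.298e-05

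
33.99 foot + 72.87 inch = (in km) 0.01221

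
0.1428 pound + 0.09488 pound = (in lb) 0.2377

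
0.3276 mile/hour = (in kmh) 0.5272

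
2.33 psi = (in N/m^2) 1.606e+04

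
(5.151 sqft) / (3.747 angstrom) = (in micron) 1.277e+15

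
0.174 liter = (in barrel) 0.001094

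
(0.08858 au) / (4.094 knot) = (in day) 7.282e+04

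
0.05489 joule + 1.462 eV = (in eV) 3.426e+17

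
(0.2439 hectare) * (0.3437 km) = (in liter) 8.383e+08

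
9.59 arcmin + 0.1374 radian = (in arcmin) 481.9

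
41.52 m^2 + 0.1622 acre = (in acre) 0.1725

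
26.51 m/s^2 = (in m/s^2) 26.51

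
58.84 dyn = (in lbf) 0.0001323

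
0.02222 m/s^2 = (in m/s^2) 0.02222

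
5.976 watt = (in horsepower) 0.008014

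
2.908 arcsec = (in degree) 0.0008078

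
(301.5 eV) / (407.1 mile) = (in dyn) 7.373e-18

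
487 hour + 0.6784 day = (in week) 2.996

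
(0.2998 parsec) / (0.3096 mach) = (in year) 2.783e+06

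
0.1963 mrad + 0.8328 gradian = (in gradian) 0.8453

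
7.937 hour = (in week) 0.04724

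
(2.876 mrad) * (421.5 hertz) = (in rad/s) 1.212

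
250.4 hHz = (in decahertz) 2504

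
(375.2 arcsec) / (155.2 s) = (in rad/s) 1.172e-05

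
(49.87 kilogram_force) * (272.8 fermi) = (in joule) 1.334e-10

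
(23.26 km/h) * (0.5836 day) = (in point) 9.235e+08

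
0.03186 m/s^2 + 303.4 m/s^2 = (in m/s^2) 303.4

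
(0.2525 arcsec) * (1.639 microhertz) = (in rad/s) 2.006e-12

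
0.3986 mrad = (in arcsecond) 82.22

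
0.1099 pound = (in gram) 49.85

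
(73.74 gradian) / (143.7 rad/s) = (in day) 9.329e-08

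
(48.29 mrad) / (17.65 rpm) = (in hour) 7.257e-06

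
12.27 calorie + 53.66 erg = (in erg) 5.134e+08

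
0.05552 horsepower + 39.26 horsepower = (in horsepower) 39.32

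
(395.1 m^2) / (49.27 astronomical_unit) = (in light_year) 5.666e-27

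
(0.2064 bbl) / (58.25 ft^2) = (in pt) 17.19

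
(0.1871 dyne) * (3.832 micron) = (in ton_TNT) 1.714e-21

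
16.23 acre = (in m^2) 6.568e+04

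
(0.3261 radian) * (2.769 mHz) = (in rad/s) 0.000903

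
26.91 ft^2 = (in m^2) 2.5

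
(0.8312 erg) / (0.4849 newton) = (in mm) 0.0001714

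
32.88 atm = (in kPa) 3332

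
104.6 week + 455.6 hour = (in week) 107.3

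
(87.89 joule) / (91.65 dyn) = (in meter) 9.59e+04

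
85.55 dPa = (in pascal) 8.555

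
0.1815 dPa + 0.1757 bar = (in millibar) 175.7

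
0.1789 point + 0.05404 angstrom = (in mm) 0.06311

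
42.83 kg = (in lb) 94.42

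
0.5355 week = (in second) 3.239e+05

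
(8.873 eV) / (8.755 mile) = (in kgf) 1.029e-23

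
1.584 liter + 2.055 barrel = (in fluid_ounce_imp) 1.155e+04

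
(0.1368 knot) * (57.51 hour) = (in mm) 1.457e+07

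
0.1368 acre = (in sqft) 5959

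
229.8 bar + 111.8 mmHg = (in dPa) 2.299e+08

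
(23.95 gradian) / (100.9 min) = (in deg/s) 0.00356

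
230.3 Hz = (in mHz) 2.303e+05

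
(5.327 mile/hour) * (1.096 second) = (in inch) 102.8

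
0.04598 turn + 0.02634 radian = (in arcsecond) 6.502e+04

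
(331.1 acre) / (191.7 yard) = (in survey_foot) 2.508e+04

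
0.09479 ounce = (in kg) 0.002687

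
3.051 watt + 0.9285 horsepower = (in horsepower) 0.9326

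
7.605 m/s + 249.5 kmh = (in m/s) 76.91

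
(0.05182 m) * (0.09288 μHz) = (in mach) 1.414e-11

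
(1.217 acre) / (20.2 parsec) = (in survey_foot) 2.592e-14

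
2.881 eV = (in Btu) 4.375e-22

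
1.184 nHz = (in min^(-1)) 7.104e-08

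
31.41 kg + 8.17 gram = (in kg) 31.42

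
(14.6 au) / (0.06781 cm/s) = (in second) 3.221e+15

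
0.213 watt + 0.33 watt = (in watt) 0.543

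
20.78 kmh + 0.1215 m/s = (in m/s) 5.894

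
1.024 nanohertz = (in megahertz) 1.024e-15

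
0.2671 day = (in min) 384.6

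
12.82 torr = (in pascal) 1709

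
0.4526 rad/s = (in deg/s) 25.93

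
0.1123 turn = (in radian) 0.7056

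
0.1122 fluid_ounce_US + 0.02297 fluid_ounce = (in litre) 0.003997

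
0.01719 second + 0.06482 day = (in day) 0.06482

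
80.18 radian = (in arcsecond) 1.654e+07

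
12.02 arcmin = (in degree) 0.2003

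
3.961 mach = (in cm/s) 1.349e+05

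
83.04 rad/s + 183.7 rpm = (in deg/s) 5860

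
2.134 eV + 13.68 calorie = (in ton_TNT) 1.368e-08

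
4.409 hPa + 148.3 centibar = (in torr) 1116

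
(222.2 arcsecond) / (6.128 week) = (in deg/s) 1.665e-08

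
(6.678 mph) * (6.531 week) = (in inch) 4.642e+08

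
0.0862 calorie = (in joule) 0.3607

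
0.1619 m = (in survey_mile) 0.0001006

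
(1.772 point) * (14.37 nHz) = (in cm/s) 8.983e-10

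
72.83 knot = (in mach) 0.11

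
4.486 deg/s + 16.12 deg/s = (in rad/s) 0.3596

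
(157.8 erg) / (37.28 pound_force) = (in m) 9.516e-08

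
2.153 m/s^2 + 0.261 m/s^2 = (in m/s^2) 2.414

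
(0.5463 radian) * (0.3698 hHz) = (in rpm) 192.9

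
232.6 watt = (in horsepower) 0.3119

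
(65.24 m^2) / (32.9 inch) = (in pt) 2.213e+05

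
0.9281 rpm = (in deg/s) 5.569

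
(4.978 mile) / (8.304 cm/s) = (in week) 0.1595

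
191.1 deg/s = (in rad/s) 3.335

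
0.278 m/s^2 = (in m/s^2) 0.278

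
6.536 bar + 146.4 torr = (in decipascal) 6.731e+06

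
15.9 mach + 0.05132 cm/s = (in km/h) 1.949e+04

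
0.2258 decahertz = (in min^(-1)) 135.5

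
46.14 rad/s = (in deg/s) 2644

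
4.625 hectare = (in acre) 11.43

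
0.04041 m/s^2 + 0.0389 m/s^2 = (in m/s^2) 0.07931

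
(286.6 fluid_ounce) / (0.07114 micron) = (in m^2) 1.191e+05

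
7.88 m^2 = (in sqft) 84.82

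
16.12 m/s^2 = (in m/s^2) 16.12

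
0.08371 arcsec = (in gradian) 2.584e-05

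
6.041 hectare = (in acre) 14.93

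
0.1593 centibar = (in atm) 0.001572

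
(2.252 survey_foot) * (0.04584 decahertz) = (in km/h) 1.133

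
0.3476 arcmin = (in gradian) 0.006437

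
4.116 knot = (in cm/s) 211.7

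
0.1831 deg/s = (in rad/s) 0.003196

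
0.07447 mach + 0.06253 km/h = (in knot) 49.32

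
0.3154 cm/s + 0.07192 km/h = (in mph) 0.05174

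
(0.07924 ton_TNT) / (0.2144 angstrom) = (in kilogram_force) 1.577e+18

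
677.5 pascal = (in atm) 0.006686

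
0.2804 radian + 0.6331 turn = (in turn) 0.6777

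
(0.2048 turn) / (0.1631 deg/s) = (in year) 1.433e-05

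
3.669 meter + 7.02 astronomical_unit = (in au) 7.02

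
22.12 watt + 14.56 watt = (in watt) 36.68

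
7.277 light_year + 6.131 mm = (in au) 4.602e+05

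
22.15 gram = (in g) 22.15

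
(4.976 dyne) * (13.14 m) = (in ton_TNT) 1.563e-13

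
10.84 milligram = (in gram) 0.01084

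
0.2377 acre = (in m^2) 961.9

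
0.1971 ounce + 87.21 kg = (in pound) 192.3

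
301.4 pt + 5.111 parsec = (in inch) 6.209e+18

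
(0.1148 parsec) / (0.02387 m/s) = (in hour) 4.122e+13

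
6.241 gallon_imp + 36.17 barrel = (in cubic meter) 5.779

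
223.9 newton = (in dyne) 2.239e+07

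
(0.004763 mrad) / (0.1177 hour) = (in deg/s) 6.441e-07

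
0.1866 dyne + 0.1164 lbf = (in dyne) 5.178e+04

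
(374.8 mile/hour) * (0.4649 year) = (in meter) 2.456e+09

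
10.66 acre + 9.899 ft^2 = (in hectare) 4.314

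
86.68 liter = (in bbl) 0.5452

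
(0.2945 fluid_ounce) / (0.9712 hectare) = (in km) 8.968e-13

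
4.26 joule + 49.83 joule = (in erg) 5.409e+08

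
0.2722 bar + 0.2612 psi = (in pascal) 2.902e+04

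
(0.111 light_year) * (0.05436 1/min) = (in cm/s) 9.514e+13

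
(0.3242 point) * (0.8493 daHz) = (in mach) 2.853e-06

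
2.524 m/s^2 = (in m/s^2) 2.524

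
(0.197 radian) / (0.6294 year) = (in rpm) 9.478e-08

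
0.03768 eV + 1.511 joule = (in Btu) 0.001432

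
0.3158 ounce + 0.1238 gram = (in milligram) 9077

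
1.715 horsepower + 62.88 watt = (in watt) 1342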